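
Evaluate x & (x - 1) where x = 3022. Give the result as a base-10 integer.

x = 101111001110 = 3022
x - 1 = 101111001101
AND   = 101111001100 = 3020
(x & (x - 1) clears the lowest set bit of x.)

3020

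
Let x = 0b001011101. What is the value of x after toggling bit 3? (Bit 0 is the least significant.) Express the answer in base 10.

85

x = 001011101
bit 3 is currently 1; toggle it via x ^ (1 << 3) = x ^ 8
→ 001010101 = 85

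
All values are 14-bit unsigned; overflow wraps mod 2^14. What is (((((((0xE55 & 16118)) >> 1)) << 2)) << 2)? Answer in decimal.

0xE55 = 00111001010101
16118 = 11111011110110
→ & → 00111001010100 = 3668
→ >> 1 → 00011100101010 = 1834
→ << 2 (mod 2^14) → 01110010101000 = 7336
→ << 2 (mod 2^14) → 11001010100000 = 12960

12960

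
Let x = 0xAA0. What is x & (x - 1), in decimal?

x = 101010100000 = 2720
x - 1 = 101010011111
AND   = 101010000000 = 2688
(x & (x - 1) clears the lowest set bit of x.)

2688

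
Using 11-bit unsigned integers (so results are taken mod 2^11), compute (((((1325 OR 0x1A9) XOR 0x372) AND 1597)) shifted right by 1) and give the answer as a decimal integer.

1325 = 10100101101
0x1A9 = 00110101001
→ OR → 10110101101 = 1453
0x372 = 01101110010
→ XOR → 11011011111 = 1759
1597 = 11000111101
→ AND → 11000011101 = 1565
→ shifted right by 1 → 01100001110 = 782

782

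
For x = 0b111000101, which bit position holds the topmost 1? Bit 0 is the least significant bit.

0b111000101 = 111000101
The topmost 1 is at position 8 (since 2^8 = 256 ≤ 453 < 512).

8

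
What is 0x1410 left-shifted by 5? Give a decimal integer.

0x1410 = 000001010000010000
shift left by 5 → 101000001000000000 = 164352
(equivalently, 5136 × 2^5 = 5136 × 32)

164352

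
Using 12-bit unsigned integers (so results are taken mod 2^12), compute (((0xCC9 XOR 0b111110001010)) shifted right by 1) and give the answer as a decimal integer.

0xCC9 = 110011001001
0b111110001010 = 111110001010
→ XOR → 001101000011 = 835
→ shifted right by 1 → 000110100001 = 417

417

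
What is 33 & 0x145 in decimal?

33 = 000100001
0x145 = 101000101
AND → 000000001 = 1

1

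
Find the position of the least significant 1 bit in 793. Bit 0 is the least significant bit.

0

793 = 1100011001
Trailing zeros: 0, so the lowest set bit is bit 0 (value 1).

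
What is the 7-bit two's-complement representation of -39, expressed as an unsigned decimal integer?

89

39 in 7 bits: 0100111
Invert: 1011000
Add 1:  1011001 = 89
(Check: 2^7 - 39 = 128 - 39 = 89.)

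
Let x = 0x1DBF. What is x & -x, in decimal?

x = 1110110111111 = 7615
-x (two's complement) = …0001001000001
AND   = 0000000000001 = 1
(x & -x isolates the lowest set bit of x.)

1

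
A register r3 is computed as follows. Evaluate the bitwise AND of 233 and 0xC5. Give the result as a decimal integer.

193

233 = 11101001
0xC5 = 11000101
AND → 11000001 = 193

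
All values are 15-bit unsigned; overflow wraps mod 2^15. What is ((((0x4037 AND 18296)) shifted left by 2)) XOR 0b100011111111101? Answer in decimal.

18237

0x4037 = 100000000110111
18296 = 100011101111000
→ AND → 100000000110000 = 16432
→ shifted left by 2 (mod 2^15) → 000000011000000 = 192
0b100011111111101 = 100011111111101
→ XOR → 100011100111101 = 18237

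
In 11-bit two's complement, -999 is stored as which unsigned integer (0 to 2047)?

1049

999 in 11 bits: 01111100111
Invert: 10000011000
Add 1:  10000011001 = 1049
(Check: 2^11 - 999 = 2048 - 999 = 1049.)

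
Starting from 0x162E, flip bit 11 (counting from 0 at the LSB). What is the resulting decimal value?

x = 1011000101110
bit 11 is currently 0; toggle it via x ^ (1 << 11) = x ^ 2048
→ 1111000101110 = 7726

7726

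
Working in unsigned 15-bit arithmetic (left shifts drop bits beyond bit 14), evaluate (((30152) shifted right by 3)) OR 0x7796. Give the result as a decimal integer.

30152 = 111010111001000
→ shifted right by 3 → 000111010111001 = 3769
0x7796 = 111011110010110
→ OR → 111111110111111 = 32703

32703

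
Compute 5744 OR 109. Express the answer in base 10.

5757

5744 = 1011001110000
109 = 0000001101101
 OR → 1011001111101 = 5757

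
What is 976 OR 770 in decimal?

978

976 = 1111010000
770 = 1100000010
 OR → 1111010010 = 978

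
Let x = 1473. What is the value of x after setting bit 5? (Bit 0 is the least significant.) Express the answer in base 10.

x = 0010111000001
bit 5 is currently 0; set it via x | (1 << 5) = x | 32
→ 0010111100001 = 1505

1505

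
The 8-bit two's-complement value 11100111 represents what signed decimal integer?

-25

pattern = 11100111 (MSB is 1 ⇒ negative)
Invert: 00011000, add 1 → 00011001 = 25, so the value is -25.
(Equivalently: 231 - 2^8 = 231 - 256 = -25.)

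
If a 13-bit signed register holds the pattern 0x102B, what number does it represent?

pattern = 1000000101011 (MSB is 1 ⇒ negative)
Invert: 0111111010100, add 1 → 0111111010101 = 4053, so the value is -4053.
(Equivalently: 4139 - 2^13 = 4139 - 8192 = -4053.)

-4053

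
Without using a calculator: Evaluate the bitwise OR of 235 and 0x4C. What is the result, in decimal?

239

235 = 11101011
0x4C = 01001100
 OR → 11101111 = 239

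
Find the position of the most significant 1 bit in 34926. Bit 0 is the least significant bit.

15

34926 = 1000100001101110
The topmost 1 is at position 15 (since 2^15 = 32768 ≤ 34926 < 65536).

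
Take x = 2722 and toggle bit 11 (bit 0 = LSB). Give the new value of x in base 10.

674

x = 101010100010
bit 11 is currently 1; toggle it via x ^ (1 << 11) = x ^ 2048
→ 001010100010 = 674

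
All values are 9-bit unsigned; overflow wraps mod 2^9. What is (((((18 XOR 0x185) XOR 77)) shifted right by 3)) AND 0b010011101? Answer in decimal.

25

18 = 000010010
0x185 = 110000101
→ XOR → 110010111 = 407
77 = 001001101
→ XOR → 111011010 = 474
→ shifted right by 3 → 000111011 = 59
0b010011101 = 010011101
→ AND → 000011001 = 25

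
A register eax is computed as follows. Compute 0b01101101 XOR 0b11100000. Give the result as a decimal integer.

a = 01101101
b = 11100000
XOR → 10001101 = 141

141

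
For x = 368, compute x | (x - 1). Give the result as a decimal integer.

x = 101110000 = 368
x - 1 = 101101111
OR    = 101111111 = 383
(x | (x - 1) sets all bits below the lowest set bit.)

383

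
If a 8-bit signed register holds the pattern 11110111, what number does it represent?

pattern = 11110111 (MSB is 1 ⇒ negative)
Invert: 00001000, add 1 → 00001001 = 9, so the value is -9.
(Equivalently: 247 - 2^8 = 247 - 256 = -9.)

-9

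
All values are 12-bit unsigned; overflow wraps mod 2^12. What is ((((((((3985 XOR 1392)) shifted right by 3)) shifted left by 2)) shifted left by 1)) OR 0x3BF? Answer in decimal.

3985 = 111110010001
1392 = 010101110000
→ XOR → 101011100001 = 2785
→ shifted right by 3 → 000101011100 = 348
→ shifted left by 2 (mod 2^12) → 010101110000 = 1392
→ shifted left by 1 (mod 2^12) → 101011100000 = 2784
0x3BF = 001110111111
→ OR → 101111111111 = 3071

3071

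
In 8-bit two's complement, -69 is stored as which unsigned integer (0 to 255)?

187

69 in 8 bits: 01000101
Invert: 10111010
Add 1:  10111011 = 187
(Check: 2^8 - 69 = 256 - 69 = 187.)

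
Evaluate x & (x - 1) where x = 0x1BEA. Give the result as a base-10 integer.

7144

x = 1101111101010 = 7146
x - 1 = 1101111101001
AND   = 1101111101000 = 7144
(x & (x - 1) clears the lowest set bit of x.)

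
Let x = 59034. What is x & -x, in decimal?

x = 1110011010011010 = 59034
-x (two's complement) = …0001100101100110
AND   = 0000000000000010 = 2
(x & -x isolates the lowest set bit of x.)

2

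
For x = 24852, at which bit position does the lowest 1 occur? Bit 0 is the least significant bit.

2

24852 = 110000100010100
Trailing zeros: 2, so the lowest set bit is bit 2 (value 4).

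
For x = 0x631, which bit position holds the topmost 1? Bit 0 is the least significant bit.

0x631 = 11000110001
The topmost 1 is at position 10 (since 2^10 = 1024 ≤ 1585 < 2048).

10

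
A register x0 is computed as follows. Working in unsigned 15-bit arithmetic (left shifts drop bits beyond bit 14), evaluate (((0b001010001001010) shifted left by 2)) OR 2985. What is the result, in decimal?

0b001010001001010 = 001010001001010
→ shifted left by 2 (mod 2^15) → 101000100101000 = 20776
2985 = 000101110101001
→ OR → 101101110101001 = 23465

23465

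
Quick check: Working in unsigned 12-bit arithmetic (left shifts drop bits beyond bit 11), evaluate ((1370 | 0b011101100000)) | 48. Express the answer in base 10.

1370 = 010101011010
0b011101100000 = 011101100000
→ | → 011101111010 = 1914
48 = 000000110000
→ | → 011101111010 = 1914

1914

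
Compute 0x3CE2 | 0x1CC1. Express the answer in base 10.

0x3CE2 = 11110011100010
0x1CC1 = 01110011000001
 OR → 11110011100011 = 15587

15587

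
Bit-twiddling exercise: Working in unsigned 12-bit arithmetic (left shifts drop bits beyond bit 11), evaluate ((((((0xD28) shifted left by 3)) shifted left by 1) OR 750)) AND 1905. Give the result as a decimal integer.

608

0xD28 = 110100101000
→ shifted left by 3 (mod 2^12) → 100101000000 = 2368
→ shifted left by 1 (mod 2^12) → 001010000000 = 640
750 = 001011101110
→ OR → 001011101110 = 750
1905 = 011101110001
→ AND → 001001100000 = 608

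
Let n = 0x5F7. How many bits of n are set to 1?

0x5F7 = 10111110111
Count the 1s: 1 + 1 + 1 + 1 + 1 + 1 + 1 + 1 + 1 = 9

9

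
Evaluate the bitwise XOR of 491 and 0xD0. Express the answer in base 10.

491 = 111101011
0xD0 = 011010000
XOR → 100111011 = 315

315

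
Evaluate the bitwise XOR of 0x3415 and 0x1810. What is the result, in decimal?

11269

0x3415 = 11010000010101
0x1810 = 01100000010000
XOR → 10110000000101 = 11269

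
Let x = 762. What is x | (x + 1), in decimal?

763

x = 1011111010 = 762
x + 1 = 1011111011
OR    = 1011111011 = 763
(x | (x + 1) sets the lowest cleared bit.)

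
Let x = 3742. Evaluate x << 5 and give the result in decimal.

119744

3742 = 00000111010011110
shift left by 5 → 11101001111000000 = 119744
(equivalently, 3742 × 2^5 = 3742 × 32)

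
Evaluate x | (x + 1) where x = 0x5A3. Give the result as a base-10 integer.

1447

x = 10110100011 = 1443
x + 1 = 10110100100
OR    = 10110100111 = 1447
(x | (x + 1) sets the lowest cleared bit.)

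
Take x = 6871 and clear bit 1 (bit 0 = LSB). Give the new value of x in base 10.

x = 1101011010111
bit 1 is currently 1; clear it via x & ~(1 << 1) = x & ~2
→ 1101011010101 = 6869

6869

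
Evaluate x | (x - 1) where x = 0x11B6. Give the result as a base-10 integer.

x = 1000110110110 = 4534
x - 1 = 1000110110101
OR    = 1000110110111 = 4535
(x | (x - 1) sets all bits below the lowest set bit.)

4535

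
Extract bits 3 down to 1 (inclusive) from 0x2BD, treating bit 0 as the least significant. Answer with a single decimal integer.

6

v = 001010111101
Shift right by 1: 00101011110
Mask low 3 bits: 110 = 6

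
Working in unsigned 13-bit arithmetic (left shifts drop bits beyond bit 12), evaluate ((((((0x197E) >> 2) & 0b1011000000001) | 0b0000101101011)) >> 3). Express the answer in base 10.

0x197E = 1100101111110
→ >> 2 → 0011001011111 = 1631
0b1011000000001 = 1011000000001
→ & → 0011000000001 = 1537
0b0000101101011 = 0000101101011
→ | → 0011101101011 = 1899
→ >> 3 → 0000011101101 = 237

237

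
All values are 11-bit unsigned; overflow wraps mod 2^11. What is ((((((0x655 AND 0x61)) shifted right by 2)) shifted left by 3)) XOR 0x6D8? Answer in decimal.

0x655 = 11001010101
0x61 = 00001100001
→ AND → 00001000001 = 65
→ shifted right by 2 → 00000010000 = 16
→ shifted left by 3 (mod 2^11) → 00010000000 = 128
0x6D8 = 11011011000
→ XOR → 11001011000 = 1624

1624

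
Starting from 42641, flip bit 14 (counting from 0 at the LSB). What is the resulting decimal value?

59025

x = 1010011010010001
bit 14 is currently 0; toggle it via x ^ (1 << 14) = x ^ 16384
→ 1110011010010001 = 59025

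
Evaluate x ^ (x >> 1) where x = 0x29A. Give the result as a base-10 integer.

x = 1010011010 = 666
x>>1 = 0101001101
XOR  = 1111010111 = 983
(x ^ (x >> 1) gives the standard binary-reflected Gray code of x.)

983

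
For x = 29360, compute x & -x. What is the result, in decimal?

16

x = 111001010110000 = 29360
-x (two's complement) = …000110101010000
AND   = 000000000010000 = 16
(x & -x isolates the lowest set bit of x.)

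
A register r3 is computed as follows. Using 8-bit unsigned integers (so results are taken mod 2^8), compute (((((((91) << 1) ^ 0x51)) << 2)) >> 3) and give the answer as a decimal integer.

19

91 = 01011011
→ << 1 (mod 2^8) → 10110110 = 182
0x51 = 01010001
→ ^ → 11100111 = 231
→ << 2 (mod 2^8) → 10011100 = 156
→ >> 3 → 00010011 = 19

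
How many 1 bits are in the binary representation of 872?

872 = 1101101000
Count the 1s: 1 + 1 + 1 + 1 + 1 = 5

5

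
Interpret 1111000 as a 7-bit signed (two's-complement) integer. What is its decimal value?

-8

pattern = 1111000 (MSB is 1 ⇒ negative)
Invert: 0000111, add 1 → 0001000 = 8, so the value is -8.
(Equivalently: 120 - 2^7 = 120 - 128 = -8.)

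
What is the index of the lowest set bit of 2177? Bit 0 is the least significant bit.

0

2177 = 100010000001
Trailing zeros: 0, so the lowest set bit is bit 0 (value 1).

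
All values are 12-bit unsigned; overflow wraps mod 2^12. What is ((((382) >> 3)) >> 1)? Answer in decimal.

382 = 000101111110
→ >> 3 → 000000101111 = 47
→ >> 1 → 000000010111 = 23

23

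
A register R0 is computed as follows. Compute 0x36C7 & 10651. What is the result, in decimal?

8323

0x36C7 = 11011011000111
10651 = 10100110011011
AND → 10000010000011 = 8323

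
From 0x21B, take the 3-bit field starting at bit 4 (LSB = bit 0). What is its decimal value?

1

v = 01000011011
Shift right by 4: 0100001
Mask low 3 bits: 001 = 1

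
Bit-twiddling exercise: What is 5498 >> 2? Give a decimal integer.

1374

5498 = 1010101111010
shift right by 2 → 0010101011110 = 1374
(equivalently, floor(5498 / 4))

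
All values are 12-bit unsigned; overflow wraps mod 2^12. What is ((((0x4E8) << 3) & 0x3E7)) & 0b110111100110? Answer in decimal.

0x4E8 = 010011101000
→ << 3 (mod 2^12) → 011101000000 = 1856
0x3E7 = 001111100111
→ & → 001101000000 = 832
0b110111100110 = 110111100110
→ & → 000101000000 = 320

320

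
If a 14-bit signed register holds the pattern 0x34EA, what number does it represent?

-2838

pattern = 11010011101010 (MSB is 1 ⇒ negative)
Invert: 00101100010101, add 1 → 00101100010110 = 2838, so the value is -2838.
(Equivalently: 13546 - 2^14 = 13546 - 16384 = -2838.)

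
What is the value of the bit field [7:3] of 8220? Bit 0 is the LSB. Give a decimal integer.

3

v = 010000000011100
Shift right by 3: 010000000011
Mask low 5 bits: 00011 = 3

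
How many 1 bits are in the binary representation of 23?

4

23 = 10111
Count the 1s: 1 + 1 + 1 + 1 = 4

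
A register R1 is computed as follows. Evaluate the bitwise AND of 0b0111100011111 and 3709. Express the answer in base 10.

3613

a = 111100011111
3709 = 111001111101
AND → 111000011101 = 3613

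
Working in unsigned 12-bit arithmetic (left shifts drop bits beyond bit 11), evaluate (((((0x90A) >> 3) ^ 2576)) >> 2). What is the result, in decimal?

0x90A = 100100001010
→ >> 3 → 000100100001 = 289
2576 = 101000010000
→ ^ → 101100110001 = 2865
→ >> 2 → 001011001100 = 716

716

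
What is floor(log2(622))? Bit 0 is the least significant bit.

9

622 = 1001101110
The topmost 1 is at position 9 (since 2^9 = 512 ≤ 622 < 1024).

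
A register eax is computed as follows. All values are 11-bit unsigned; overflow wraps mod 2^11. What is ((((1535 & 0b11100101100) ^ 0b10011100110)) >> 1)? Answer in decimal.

229

1535 = 10111111111
0b11100101100 = 11100101100
→ & → 10100101100 = 1324
0b10011100110 = 10011100110
→ ^ → 00111001010 = 458
→ >> 1 → 00011100101 = 229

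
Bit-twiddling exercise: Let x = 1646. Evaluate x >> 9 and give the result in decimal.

1646 = 11001101110
shift right by 9 → 00000000011 = 3
(equivalently, floor(1646 / 512))

3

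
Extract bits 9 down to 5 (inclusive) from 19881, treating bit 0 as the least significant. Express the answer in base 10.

v = 100110110101001
Shift right by 5: 1001101101
Mask low 5 bits: 01101 = 13

13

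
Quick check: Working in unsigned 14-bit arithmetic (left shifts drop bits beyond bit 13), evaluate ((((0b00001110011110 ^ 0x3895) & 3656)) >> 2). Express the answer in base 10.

642

0b00001110011110 = 00001110011110
0x3895 = 11100010010101
→ ^ → 11101100001011 = 15115
3656 = 00111001001000
→ & → 00101000001000 = 2568
→ >> 2 → 00001010000010 = 642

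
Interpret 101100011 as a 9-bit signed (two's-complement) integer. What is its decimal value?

-157

pattern = 101100011 (MSB is 1 ⇒ negative)
Invert: 010011100, add 1 → 010011101 = 157, so the value is -157.
(Equivalently: 355 - 2^9 = 355 - 512 = -157.)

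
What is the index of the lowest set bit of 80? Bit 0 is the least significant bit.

4

80 = 1010000
Trailing zeros: 4, so the lowest set bit is bit 4 (value 16).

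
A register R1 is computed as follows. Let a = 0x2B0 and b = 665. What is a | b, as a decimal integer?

0x2B0 = 1010110000
665 = 1010011001
 OR → 1010111001 = 697

697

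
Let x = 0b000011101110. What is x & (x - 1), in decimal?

236

x = 11101110 = 238
x - 1 = 11101101
AND   = 11101100 = 236
(x & (x - 1) clears the lowest set bit of x.)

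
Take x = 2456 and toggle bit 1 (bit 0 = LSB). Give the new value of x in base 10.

2458

x = 100110011000
bit 1 is currently 0; toggle it via x ^ (1 << 1) = x ^ 2
→ 100110011010 = 2458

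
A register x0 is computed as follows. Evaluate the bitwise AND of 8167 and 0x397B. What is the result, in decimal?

8167 = 01111111100111
0x397B = 11100101111011
AND → 01100101100011 = 6499

6499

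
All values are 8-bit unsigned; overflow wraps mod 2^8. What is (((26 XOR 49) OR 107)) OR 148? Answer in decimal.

26 = 00011010
49 = 00110001
→ XOR → 00101011 = 43
107 = 01101011
→ OR → 01101011 = 107
148 = 10010100
→ OR → 11111111 = 255

255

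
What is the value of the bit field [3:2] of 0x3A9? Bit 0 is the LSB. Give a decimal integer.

v = 01110101001
Shift right by 2: 011101010
Mask low 2 bits: 10 = 2

2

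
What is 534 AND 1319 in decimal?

534 = 01000010110
1319 = 10100100111
AND → 00000000110 = 6

6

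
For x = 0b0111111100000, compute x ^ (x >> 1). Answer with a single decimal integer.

2064

x = 111111100000 = 4064
x>>1 = 011111110000
XOR  = 100000010000 = 2064
(x ^ (x >> 1) gives the standard binary-reflected Gray code of x.)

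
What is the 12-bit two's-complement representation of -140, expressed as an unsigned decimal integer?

3956

140 in 12 bits: 000010001100
Invert: 111101110011
Add 1:  111101110100 = 3956
(Check: 2^12 - 140 = 4096 - 140 = 3956.)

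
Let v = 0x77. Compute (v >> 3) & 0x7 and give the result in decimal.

6

v = 01110111
Shift right by 3: 01110
Mask low 3 bits: 110 = 6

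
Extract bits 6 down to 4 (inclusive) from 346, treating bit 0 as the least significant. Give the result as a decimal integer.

v = 0101011010
Shift right by 4: 010101
Mask low 3 bits: 101 = 5

5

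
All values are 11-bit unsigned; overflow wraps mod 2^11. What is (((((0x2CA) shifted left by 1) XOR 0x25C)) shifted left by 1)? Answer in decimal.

0x2CA = 01011001010
→ shifted left by 1 (mod 2^11) → 10110010100 = 1428
0x25C = 01001011100
→ XOR → 11111001000 = 1992
→ shifted left by 1 (mod 2^11) → 11110010000 = 1936

1936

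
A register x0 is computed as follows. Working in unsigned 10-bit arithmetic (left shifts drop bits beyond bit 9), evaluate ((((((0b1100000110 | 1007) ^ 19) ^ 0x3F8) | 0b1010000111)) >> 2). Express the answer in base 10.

0b1100000110 = 1100000110
1007 = 1111101111
→ | → 1111101111 = 1007
19 = 0000010011
→ ^ → 1111111100 = 1020
0x3F8 = 1111111000
→ ^ → 0000000100 = 4
0b1010000111 = 1010000111
→ | → 1010000111 = 647
→ >> 2 → 0010100001 = 161

161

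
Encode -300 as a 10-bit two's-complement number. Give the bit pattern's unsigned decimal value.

300 in 10 bits: 0100101100
Invert: 1011010011
Add 1:  1011010100 = 724
(Check: 2^10 - 300 = 1024 - 300 = 724.)

724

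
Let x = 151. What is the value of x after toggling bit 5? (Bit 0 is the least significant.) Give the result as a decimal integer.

183

x = 010010111
bit 5 is currently 0; toggle it via x ^ (1 << 5) = x ^ 32
→ 010110111 = 183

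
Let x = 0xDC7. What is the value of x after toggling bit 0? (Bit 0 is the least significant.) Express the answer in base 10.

3526

x = 0110111000111
bit 0 is currently 1; toggle it via x ^ (1 << 0) = x ^ 1
→ 0110111000110 = 3526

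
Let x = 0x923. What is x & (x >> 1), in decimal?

x = 100100100011 = 2339
x>>1 = 010010010001
AND  = 000000000001 = 1
(x & (x >> 1) has a 1 wherever x has two consecutive 1 bits.)

1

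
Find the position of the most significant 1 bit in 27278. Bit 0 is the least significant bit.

14

27278 = 110101010001110
The topmost 1 is at position 14 (since 2^14 = 16384 ≤ 27278 < 32768).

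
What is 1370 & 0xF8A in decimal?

1370 = 010101011010
0xF8A = 111110001010
AND → 010100001010 = 1290

1290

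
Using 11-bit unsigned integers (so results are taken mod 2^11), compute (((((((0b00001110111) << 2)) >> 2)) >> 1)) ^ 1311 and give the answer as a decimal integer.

1316

0b00001110111 = 00001110111
→ << 2 (mod 2^11) → 00111011100 = 476
→ >> 2 → 00001110111 = 119
→ >> 1 → 00000111011 = 59
1311 = 10100011111
→ ^ → 10100100100 = 1316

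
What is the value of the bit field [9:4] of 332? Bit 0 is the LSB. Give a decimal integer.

v = 0101001100
Shift right by 4: 010100
Mask low 6 bits: 010100 = 20

20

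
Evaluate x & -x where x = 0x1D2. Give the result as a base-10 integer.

2

x = 111010010 = 466
-x (two's complement) = …000101110
AND   = 000000010 = 2
(x & -x isolates the lowest set bit of x.)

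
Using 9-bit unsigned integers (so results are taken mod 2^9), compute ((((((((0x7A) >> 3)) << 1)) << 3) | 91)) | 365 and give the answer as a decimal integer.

0x7A = 001111010
→ >> 3 → 000001111 = 15
→ << 1 (mod 2^9) → 000011110 = 30
→ << 3 (mod 2^9) → 011110000 = 240
91 = 001011011
→ | → 011111011 = 251
365 = 101101101
→ | → 111111111 = 511

511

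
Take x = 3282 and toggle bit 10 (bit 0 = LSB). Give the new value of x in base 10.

2258

x = 110011010010
bit 10 is currently 1; toggle it via x ^ (1 << 10) = x ^ 1024
→ 100011010010 = 2258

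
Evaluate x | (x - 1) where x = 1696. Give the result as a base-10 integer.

x = 11010100000 = 1696
x - 1 = 11010011111
OR    = 11010111111 = 1727
(x | (x - 1) sets all bits below the lowest set bit.)

1727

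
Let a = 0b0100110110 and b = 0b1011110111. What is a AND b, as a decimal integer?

a = 0100110110
b = 1011110111
AND → 0000110110 = 54

54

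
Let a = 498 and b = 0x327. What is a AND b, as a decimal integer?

290

498 = 0111110010
0x327 = 1100100111
AND → 0100100010 = 290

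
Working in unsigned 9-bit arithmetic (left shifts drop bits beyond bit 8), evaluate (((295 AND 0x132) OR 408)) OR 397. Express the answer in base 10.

447

295 = 100100111
0x132 = 100110010
→ AND → 100100010 = 290
408 = 110011000
→ OR → 110111010 = 442
397 = 110001101
→ OR → 110111111 = 447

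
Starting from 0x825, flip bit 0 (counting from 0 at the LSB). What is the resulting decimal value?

x = 100000100101
bit 0 is currently 1; toggle it via x ^ (1 << 0) = x ^ 1
→ 100000100100 = 2084

2084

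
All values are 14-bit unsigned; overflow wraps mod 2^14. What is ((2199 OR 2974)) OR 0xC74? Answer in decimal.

4095

2199 = 00100010010111
2974 = 00101110011110
→ OR → 00101110011111 = 2975
0xC74 = 00110001110100
→ OR → 00111111111111 = 4095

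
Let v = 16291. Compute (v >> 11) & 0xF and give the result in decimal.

7

v = 011111110100011
Shift right by 11: 0111
Mask low 4 bits: 0111 = 7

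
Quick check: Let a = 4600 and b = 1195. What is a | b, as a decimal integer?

4600 = 1000111111000
1195 = 0010010101011
 OR → 1010111111011 = 5627

5627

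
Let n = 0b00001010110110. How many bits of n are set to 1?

6

n = 1010110110
Count the 1s: 1 + 1 + 1 + 1 + 1 + 1 = 6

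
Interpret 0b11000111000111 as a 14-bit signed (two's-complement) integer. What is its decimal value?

pattern = 11000111000111 (MSB is 1 ⇒ negative)
Invert: 00111000111000, add 1 → 00111000111001 = 3641, so the value is -3641.
(Equivalently: 12743 - 2^14 = 12743 - 16384 = -3641.)

-3641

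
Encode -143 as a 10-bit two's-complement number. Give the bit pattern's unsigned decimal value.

881

143 in 10 bits: 0010001111
Invert: 1101110000
Add 1:  1101110001 = 881
(Check: 2^10 - 143 = 1024 - 143 = 881.)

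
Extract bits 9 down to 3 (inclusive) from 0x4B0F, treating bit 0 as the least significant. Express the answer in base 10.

97

v = 100101100001111
Shift right by 3: 100101100001
Mask low 7 bits: 1100001 = 97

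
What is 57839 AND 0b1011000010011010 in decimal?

41098

57839 = 1110000111101111
b = 1011000010011010
AND → 1010000010001010 = 41098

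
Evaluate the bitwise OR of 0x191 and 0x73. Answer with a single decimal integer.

0x191 = 110010001
0x73 = 001110011
 OR → 111110011 = 499

499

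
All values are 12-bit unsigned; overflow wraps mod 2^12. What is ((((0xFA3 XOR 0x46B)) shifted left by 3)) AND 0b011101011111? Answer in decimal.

1600

0xFA3 = 111110100011
0x46B = 010001101011
→ XOR → 101111001000 = 3016
→ shifted left by 3 (mod 2^12) → 111001000000 = 3648
0b011101011111 = 011101011111
→ AND → 011001000000 = 1600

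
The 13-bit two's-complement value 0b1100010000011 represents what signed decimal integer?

-1917

pattern = 1100010000011 (MSB is 1 ⇒ negative)
Invert: 0011101111100, add 1 → 0011101111101 = 1917, so the value is -1917.
(Equivalently: 6275 - 2^13 = 6275 - 8192 = -1917.)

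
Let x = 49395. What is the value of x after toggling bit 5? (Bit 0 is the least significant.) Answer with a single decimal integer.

49363

x = 1100000011110011
bit 5 is currently 1; toggle it via x ^ (1 << 5) = x ^ 32
→ 1100000011010011 = 49363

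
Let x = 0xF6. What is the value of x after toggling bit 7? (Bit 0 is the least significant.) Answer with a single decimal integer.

x = 011110110
bit 7 is currently 1; toggle it via x ^ (1 << 7) = x ^ 128
→ 001110110 = 118

118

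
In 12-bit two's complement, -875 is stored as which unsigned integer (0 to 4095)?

875 in 12 bits: 001101101011
Invert: 110010010100
Add 1:  110010010101 = 3221
(Check: 2^12 - 875 = 4096 - 875 = 3221.)

3221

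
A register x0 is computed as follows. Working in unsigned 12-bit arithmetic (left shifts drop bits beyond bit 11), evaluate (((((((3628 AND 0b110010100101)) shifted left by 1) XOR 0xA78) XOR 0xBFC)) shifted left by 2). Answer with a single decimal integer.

1840

3628 = 111000101100
0b110010100101 = 110010100101
→ AND → 110000100100 = 3108
→ shifted left by 1 (mod 2^12) → 100001001000 = 2120
0xA78 = 101001111000
→ XOR → 001000110000 = 560
0xBFC = 101111111100
→ XOR → 100111001100 = 2508
→ shifted left by 2 (mod 2^12) → 011100110000 = 1840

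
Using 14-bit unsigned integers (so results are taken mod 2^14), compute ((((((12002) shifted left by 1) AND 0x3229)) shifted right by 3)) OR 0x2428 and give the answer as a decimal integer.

9768

12002 = 10111011100010
→ shifted left by 1 (mod 2^14) → 01110111000100 = 7620
0x3229 = 11001000101001
→ AND → 01000000000000 = 4096
→ shifted right by 3 → 00001000000000 = 512
0x2428 = 10010000101000
→ OR → 10011000101000 = 9768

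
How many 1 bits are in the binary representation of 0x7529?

8

0x7529 = 111010100101001
Count the 1s: 1 + 1 + 1 + 1 + 1 + 1 + 1 + 1 = 8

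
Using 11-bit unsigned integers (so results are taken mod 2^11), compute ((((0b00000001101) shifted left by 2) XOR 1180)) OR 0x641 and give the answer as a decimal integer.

1769

0b00000001101 = 00000001101
→ shifted left by 2 (mod 2^11) → 00000110100 = 52
1180 = 10010011100
→ XOR → 10010101000 = 1192
0x641 = 11001000001
→ OR → 11011101001 = 1769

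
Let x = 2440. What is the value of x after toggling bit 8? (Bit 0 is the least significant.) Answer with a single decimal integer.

2184

x = 0100110001000
bit 8 is currently 1; toggle it via x ^ (1 << 8) = x ^ 256
→ 0100010001000 = 2184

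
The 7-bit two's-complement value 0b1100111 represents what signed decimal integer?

pattern = 1100111 (MSB is 1 ⇒ negative)
Invert: 0011000, add 1 → 0011001 = 25, so the value is -25.
(Equivalently: 103 - 2^7 = 103 - 128 = -25.)

-25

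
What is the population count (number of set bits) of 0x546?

5

0x546 = 10101000110
Count the 1s: 1 + 1 + 1 + 1 + 1 = 5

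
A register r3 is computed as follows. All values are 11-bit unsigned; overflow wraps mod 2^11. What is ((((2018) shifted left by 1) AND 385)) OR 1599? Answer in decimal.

1983

2018 = 11111100010
→ shifted left by 1 (mod 2^11) → 11111000100 = 1988
385 = 00110000001
→ AND → 00110000000 = 384
1599 = 11000111111
→ OR → 11110111111 = 1983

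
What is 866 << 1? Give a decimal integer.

1732

866 = 01101100010
shift left by 1 → 11011000100 = 1732
(equivalently, 866 × 2^1 = 866 × 2)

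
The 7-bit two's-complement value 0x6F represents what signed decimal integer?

-17

pattern = 1101111 (MSB is 1 ⇒ negative)
Invert: 0010000, add 1 → 0010001 = 17, so the value is -17.
(Equivalently: 111 - 2^7 = 111 - 128 = -17.)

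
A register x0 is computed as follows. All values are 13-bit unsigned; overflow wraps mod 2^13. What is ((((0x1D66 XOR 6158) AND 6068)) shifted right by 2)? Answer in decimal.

328

0x1D66 = 1110101100110
6158 = 1100000001110
→ XOR → 0010101101000 = 1384
6068 = 1011110110100
→ AND → 0010100100000 = 1312
→ shifted right by 2 → 0000101001000 = 328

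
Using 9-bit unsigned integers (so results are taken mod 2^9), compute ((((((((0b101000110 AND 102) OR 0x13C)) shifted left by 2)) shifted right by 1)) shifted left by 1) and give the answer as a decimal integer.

504

0b101000110 = 101000110
102 = 001100110
→ AND → 001000110 = 70
0x13C = 100111100
→ OR → 101111110 = 382
→ shifted left by 2 (mod 2^9) → 111111000 = 504
→ shifted right by 1 → 011111100 = 252
→ shifted left by 1 (mod 2^9) → 111111000 = 504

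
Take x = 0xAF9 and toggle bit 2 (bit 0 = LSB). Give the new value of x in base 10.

x = 0101011111001
bit 2 is currently 0; toggle it via x ^ (1 << 2) = x ^ 4
→ 0101011111101 = 2813

2813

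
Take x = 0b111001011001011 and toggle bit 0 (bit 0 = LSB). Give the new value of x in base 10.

x = 111001011001011
bit 0 is currently 1; toggle it via x ^ (1 << 0) = x ^ 1
→ 111001011001010 = 29386

29386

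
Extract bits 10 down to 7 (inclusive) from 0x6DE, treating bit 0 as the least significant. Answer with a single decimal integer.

v = 011011011110
Shift right by 7: 01101
Mask low 4 bits: 1101 = 13

13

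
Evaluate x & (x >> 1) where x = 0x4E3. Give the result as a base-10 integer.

97

x = 10011100011 = 1251
x>>1 = 01001110001
AND  = 00001100001 = 97
(x & (x >> 1) has a 1 wherever x has two consecutive 1 bits.)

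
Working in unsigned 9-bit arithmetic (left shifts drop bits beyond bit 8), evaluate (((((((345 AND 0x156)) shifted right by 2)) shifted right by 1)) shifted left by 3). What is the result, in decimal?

336

345 = 101011001
0x156 = 101010110
→ AND → 101010000 = 336
→ shifted right by 2 → 001010100 = 84
→ shifted right by 1 → 000101010 = 42
→ shifted left by 3 (mod 2^9) → 101010000 = 336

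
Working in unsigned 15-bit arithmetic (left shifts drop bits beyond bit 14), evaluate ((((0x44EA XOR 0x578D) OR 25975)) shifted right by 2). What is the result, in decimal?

7645

0x44EA = 100010011101010
0x578D = 101011110001101
→ XOR → 001001101100111 = 4967
25975 = 110010101110111
→ OR → 111011101110111 = 30583
→ shifted right by 2 → 001110111011101 = 7645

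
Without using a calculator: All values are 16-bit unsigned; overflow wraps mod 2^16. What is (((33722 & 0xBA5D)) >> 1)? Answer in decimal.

33722 = 1000001110111010
0xBA5D = 1011101001011101
→ & → 1000001000011000 = 33304
→ >> 1 → 0100000100001100 = 16652

16652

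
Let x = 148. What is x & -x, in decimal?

x = 10010100 = 148
-x (two's complement) = …01101100
AND   = 00000100 = 4
(x & -x isolates the lowest set bit of x.)

4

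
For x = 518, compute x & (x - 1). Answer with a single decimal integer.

516

x = 1000000110 = 518
x - 1 = 1000000101
AND   = 1000000100 = 516
(x & (x - 1) clears the lowest set bit of x.)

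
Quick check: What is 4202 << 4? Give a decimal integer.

4202 = 00001000001101010
shift left by 4 → 10000011010100000 = 67232
(equivalently, 4202 × 2^4 = 4202 × 16)

67232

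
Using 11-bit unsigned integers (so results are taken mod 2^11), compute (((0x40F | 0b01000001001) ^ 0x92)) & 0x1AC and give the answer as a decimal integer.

0x40F = 10000001111
0b01000001001 = 01000001001
→ | → 11000001111 = 1551
0x92 = 00010010010
→ ^ → 11010011101 = 1693
0x1AC = 00110101100
→ & → 00010001100 = 140

140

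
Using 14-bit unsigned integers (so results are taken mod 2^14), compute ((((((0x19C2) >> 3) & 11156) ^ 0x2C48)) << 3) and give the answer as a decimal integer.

15040

0x19C2 = 01100111000010
→ >> 3 → 00001100111000 = 824
11156 = 10101110010100
→ & → 00001100010000 = 784
0x2C48 = 10110001001000
→ ^ → 10111101011000 = 12120
→ << 3 (mod 2^14) → 11101011000000 = 15040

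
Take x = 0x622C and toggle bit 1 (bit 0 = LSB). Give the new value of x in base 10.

x = 110001000101100
bit 1 is currently 0; toggle it via x ^ (1 << 1) = x ^ 2
→ 110001000101110 = 25134

25134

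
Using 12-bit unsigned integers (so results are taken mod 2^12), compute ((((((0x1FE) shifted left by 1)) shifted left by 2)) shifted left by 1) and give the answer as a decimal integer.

0x1FE = 000111111110
→ shifted left by 1 (mod 2^12) → 001111111100 = 1020
→ shifted left by 2 (mod 2^12) → 111111110000 = 4080
→ shifted left by 1 (mod 2^12) → 111111100000 = 4064

4064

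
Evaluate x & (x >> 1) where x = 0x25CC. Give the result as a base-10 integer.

196

x = 10010111001100 = 9676
x>>1 = 01001011100110
AND  = 00000011000100 = 196
(x & (x >> 1) has a 1 wherever x has two consecutive 1 bits.)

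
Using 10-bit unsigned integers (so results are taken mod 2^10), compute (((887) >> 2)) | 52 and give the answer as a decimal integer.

253

887 = 1101110111
→ >> 2 → 0011011101 = 221
52 = 0000110100
→ | → 0011111101 = 253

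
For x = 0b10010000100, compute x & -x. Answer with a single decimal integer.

4

x = 10010000100 = 1156
-x (two's complement) = …01101111100
AND   = 00000000100 = 4
(x & -x isolates the lowest set bit of x.)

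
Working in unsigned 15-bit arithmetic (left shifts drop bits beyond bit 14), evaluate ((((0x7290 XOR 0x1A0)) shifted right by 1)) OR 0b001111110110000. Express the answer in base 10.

16312

0x7290 = 111001010010000
0x1A0 = 000000110100000
→ XOR → 111001100110000 = 29488
→ shifted right by 1 → 011100110011000 = 14744
0b001111110110000 = 001111110110000
→ OR → 011111110111000 = 16312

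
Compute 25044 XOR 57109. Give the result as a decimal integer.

48833

25044 = 0110000111010100
57109 = 1101111100010101
XOR → 1011111011000001 = 48833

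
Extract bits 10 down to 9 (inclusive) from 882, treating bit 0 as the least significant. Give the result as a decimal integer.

v = 0001101110010
Shift right by 9: 0001
Mask low 2 bits: 01 = 1

1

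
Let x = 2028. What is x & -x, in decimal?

x = 11111101100 = 2028
-x (two's complement) = …00000010100
AND   = 00000000100 = 4
(x & -x isolates the lowest set bit of x.)

4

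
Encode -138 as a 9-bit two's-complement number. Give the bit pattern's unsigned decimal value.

138 in 9 bits: 010001010
Invert: 101110101
Add 1:  101110110 = 374
(Check: 2^9 - 138 = 512 - 138 = 374.)

374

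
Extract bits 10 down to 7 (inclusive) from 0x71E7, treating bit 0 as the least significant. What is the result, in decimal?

3

v = 111000111100111
Shift right by 7: 11100011
Mask low 4 bits: 0011 = 3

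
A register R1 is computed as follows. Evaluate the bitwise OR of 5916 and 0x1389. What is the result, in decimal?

6045

5916 = 1011100011100
0x1389 = 1001110001001
 OR → 1011110011101 = 6045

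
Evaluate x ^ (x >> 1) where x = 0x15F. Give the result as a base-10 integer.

496

x = 101011111 = 351
x>>1 = 010101111
XOR  = 111110000 = 496
(x ^ (x >> 1) gives the standard binary-reflected Gray code of x.)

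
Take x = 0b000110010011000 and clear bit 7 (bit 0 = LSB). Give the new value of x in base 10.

x = 000110010011000
bit 7 is currently 1; clear it via x & ~(1 << 7) = x & ~128
→ 000110000011000 = 3096

3096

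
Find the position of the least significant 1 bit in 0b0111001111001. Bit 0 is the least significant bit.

0

0b0111001111001 = 111001111001
Trailing zeros: 0, so the lowest set bit is bit 0 (value 1).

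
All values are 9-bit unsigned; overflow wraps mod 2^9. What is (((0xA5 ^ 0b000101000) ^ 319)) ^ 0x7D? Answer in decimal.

0xA5 = 010100101
0b000101000 = 000101000
→ ^ → 010001101 = 141
319 = 100111111
→ ^ → 110110010 = 434
0x7D = 001111101
→ ^ → 111001111 = 463

463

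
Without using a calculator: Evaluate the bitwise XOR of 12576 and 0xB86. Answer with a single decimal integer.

15014

12576 = 11000100100000
0xB86 = 00101110000110
XOR → 11101010100110 = 15014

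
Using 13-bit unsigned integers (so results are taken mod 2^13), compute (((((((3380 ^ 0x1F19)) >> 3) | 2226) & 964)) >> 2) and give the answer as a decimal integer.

177

3380 = 0110100110100
0x1F19 = 1111100011001
→ ^ → 1001000101101 = 4653
→ >> 3 → 0001001000101 = 581
2226 = 0100010110010
→ | → 0101011110111 = 2807
964 = 0001111000100
→ & → 0001011000100 = 708
→ >> 2 → 0000010110001 = 177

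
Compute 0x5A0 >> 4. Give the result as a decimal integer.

90

0x5A0 = 10110100000
shift right by 4 → 00001011010 = 90
(equivalently, floor(1440 / 16))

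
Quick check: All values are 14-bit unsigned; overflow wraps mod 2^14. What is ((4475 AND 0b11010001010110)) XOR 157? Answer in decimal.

4303

4475 = 01000101111011
0b11010001010110 = 11010001010110
→ AND → 01000001010010 = 4178
157 = 00000010011101
→ XOR → 01000011001111 = 4303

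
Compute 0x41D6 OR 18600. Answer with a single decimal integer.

18942

0x41D6 = 100000111010110
18600 = 100100010101000
 OR → 100100111111110 = 18942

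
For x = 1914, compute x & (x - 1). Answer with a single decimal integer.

x = 11101111010 = 1914
x - 1 = 11101111001
AND   = 11101111000 = 1912
(x & (x - 1) clears the lowest set bit of x.)

1912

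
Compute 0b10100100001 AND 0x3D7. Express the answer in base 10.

257

a = 10100100001
0x3D7 = 01111010111
AND → 00100000001 = 257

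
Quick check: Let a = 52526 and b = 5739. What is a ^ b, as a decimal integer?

52526 = 1100110100101110
5739 = 0001011001101011
XOR → 1101101101000101 = 56133

56133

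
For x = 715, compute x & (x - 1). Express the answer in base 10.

x = 1011001011 = 715
x - 1 = 1011001010
AND   = 1011001010 = 714
(x & (x - 1) clears the lowest set bit of x.)

714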